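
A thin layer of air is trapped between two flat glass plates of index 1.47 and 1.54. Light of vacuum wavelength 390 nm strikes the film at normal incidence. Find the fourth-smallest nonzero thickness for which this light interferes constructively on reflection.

683 nm

Top surface (1.47 → 1.0): reflection off a lower-index medium gives no phase shift.
At the lower boundary (n = 1.0 to n = 1.54) the reflected ray undergoes a half-wave phase shift.
Exactly one π shift → a net half-wave offset.
For bright reflection here: 2 n t = (m + ½) λ.
The fourth-smallest nonzero thickness corresponds to m = 3: t = (m + ½) λ / (2 n) = 3.50 × 390 / (2 × 1.0) = 683 nm.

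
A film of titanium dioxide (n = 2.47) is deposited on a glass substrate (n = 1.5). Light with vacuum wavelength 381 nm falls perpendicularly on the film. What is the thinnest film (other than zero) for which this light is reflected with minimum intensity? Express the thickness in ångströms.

Ray reflecting at the top interface goes from n = 1.0 toward n = 2.47: a half-wave phase shift.
At the lower boundary (n = 2.47 to n = 1.5) the reflected ray undergoes no phase shift.
Exactly one π shift → a net half-wave offset.
For minimum reflection here: 2 n t = m λ.
Minimum nonzero at m = 1: t = λ / (2 n) = 381 / (2 × 2.47) = 77.1 nm.

771 Å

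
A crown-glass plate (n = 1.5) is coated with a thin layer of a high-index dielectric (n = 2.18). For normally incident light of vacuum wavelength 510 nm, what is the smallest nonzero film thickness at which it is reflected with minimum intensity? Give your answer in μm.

0.117 μm

Ray reflecting at the top interface goes from n = 1.0 toward n = 2.18: a half-wave phase shift.
Bottom surface (2.18 → 1.5): reflection off a lower-index medium gives no phase shift.
Exactly one π shift → a net half-wave offset.
For minimum reflection here: 2 n t = m λ.
The smallest nonzero thickness corresponds to m = 1: t = m λ / (2 n) = 1.00 × 510 / (2 × 2.18) = 117 nm.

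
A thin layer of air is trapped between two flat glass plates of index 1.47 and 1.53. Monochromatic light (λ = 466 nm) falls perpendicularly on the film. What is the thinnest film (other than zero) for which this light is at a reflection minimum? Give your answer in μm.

0.233 μm

Top surface (1.47 → 1.0): reflection off a lower-index medium gives no phase shift.
At the lower boundary (n = 1.0 to n = 1.53) the reflected ray undergoes a half-wave phase shift.
Net: one phase inversion between the two reflected rays.
So the condition for destructive reflection is 2 n t = m λ.
Minimum nonzero at m = 1: t = λ / (2 n) = 466 / (2 × 1.0) = 233 nm.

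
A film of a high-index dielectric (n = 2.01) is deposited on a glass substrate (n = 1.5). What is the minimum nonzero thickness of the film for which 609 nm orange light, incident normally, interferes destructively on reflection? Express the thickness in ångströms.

Top surface (1.0 → 2.01): reflection off a higher-index medium gives a half-wave phase shift.
Bottom surface (2.01 → 1.5): reflection off a lower-index medium gives no phase shift.
Exactly one π shift → a net half-wave offset.
For dark reflection here: 2 n t = m λ.
Minimum nonzero at m = 1: t = λ / (2 n) = 609 / (2 × 2.01) = 151 nm.

1515 Å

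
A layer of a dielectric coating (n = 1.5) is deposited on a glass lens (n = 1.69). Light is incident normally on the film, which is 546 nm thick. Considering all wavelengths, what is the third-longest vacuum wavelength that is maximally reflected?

546 nm

At the upper boundary (n = 1.0 to n = 1.5) the reflected ray undergoes a half-wave phase shift.
At the lower boundary (n = 1.5 to n = 1.69) the reflected ray undergoes a half-wave phase shift.
The two reflections carry the same phase change, so no net offset.
With no net inversion, constructive interference in reflection requires 2 n t = m λ.
λ = 2 n t / m. The third-longest wavelength is m = 3: λ = 2 × 1.5 × 546 / 3.00 = 546 nm.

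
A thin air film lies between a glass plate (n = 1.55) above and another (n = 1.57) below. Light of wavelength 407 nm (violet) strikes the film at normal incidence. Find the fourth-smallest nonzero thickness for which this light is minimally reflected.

Top surface (1.55 → 1.0): reflection off a lower-index medium gives no phase shift.
Bottom surface (1.0 → 1.57): reflection off a higher-index medium gives a half-wave phase shift.
Net: one phase inversion between the two reflected rays.
For weak reflection here: 2 n t = m λ.
The fourth-smallest nonzero thickness corresponds to m = 4: t = m λ / (2 n) = 4.00 × 407 / (2 × 1.0) = 814 nm.

814 nm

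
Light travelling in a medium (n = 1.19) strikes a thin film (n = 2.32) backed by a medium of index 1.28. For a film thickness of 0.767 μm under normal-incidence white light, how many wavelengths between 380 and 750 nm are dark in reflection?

5

At the upper boundary (n = 1.19 to n = 2.32) the reflected ray undergoes a half-wave phase shift.
Bottom surface (2.32 → 1.28): reflection off a lower-index medium gives no phase shift.
Net: one phase inversion between the two reflected rays.
So the condition for destructive reflection is 2 n t = m λ.
λ = 2 n t / m = 3559 / m nm.
m=4: 890 nm (IR); m=5: 712 nm (visible); m=6: 593 nm (visible); m=7: 508 nm (visible); m=8: 445 nm (visible); m=9: 395 nm (visible); m=10: 356 nm (UV).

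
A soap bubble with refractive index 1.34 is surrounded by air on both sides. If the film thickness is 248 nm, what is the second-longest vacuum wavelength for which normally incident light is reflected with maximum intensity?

Ray reflecting at the top interface goes from n = 1.0 toward n = 1.34: a half-wave phase shift.
At the lower boundary (n = 1.34 to n = 1.0) the reflected ray undergoes no phase shift.
The two reflections differ by half a wavelength.
For maximum reflection here: 2 n t = (m + ½) λ.
λ = 2 n t / (m + ½). The second-longest wavelength is m = 1: λ = 2 × 1.34 × 248 / 1.50 = 443 nm.

443 nm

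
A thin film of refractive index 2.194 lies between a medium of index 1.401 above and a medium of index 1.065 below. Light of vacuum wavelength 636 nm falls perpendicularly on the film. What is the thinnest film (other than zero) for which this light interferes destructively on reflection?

Top surface (1.401 → 2.194): reflection off a higher-index medium gives a half-wave phase shift.
Bottom surface (2.194 → 1.065): reflection off a lower-index medium gives no phase shift.
The two reflections differ by half a wavelength.
With one net inversion, destructive interference in reflection requires 2 n t = m λ.
Minimum nonzero at m = 1: t = λ / (2 n) = 636 / (2 × 2.194) = 145 nm.

145 nm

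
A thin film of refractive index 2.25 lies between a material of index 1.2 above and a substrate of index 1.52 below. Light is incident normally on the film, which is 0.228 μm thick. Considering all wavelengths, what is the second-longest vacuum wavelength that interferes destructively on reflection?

513 nm

Top surface (1.2 → 2.25): reflection off a higher-index medium gives a half-wave phase shift.
Ray reflecting at the bottom interface goes from n = 2.25 toward n = 1.52: no phase shift.
Net: one phase inversion between the two reflected rays.
For dark reflection here: 2 n t = m λ.
λ = 2 n t / m. The second-longest wavelength is m = 2: λ = 2 × 2.25 × 228 / 2.00 = 513 nm.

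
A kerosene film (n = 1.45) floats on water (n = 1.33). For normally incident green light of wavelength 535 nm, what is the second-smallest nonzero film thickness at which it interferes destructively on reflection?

Top surface (1.0 → 1.45): reflection off a higher-index medium gives a half-wave phase shift.
At the lower boundary (n = 1.45 to n = 1.33) the reflected ray undergoes no phase shift.
Exactly one π shift → a net half-wave offset.
With one net inversion, destructive interference in reflection requires 2 n t = m λ.
The second-smallest nonzero thickness corresponds to m = 2: t = m λ / (2 n) = 2.00 × 535 / (2 × 1.45) = 369 nm.

369 nm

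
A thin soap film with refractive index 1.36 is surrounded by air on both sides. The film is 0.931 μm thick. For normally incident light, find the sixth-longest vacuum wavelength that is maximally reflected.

Ray reflecting at the top interface goes from n = 1.0 toward n = 1.36: a half-wave phase shift.
At the lower boundary (n = 1.36 to n = 1.0) the reflected ray undergoes no phase shift.
The two reflections differ by half a wavelength.
So the condition for constructive reflection is 2 n t = (m + ½) λ.
λ = 2 n t / (m + ½). The sixth-longest wavelength is m = 5: λ = 2 × 1.36 × 931 / 5.50 = 460 nm.

460 nm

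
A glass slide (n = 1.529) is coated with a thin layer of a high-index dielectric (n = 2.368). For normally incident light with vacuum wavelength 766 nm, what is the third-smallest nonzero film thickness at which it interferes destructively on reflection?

Top surface (1.0 → 2.368): reflection off a higher-index medium gives a half-wave phase shift.
Ray reflecting at the bottom interface goes from n = 2.368 toward n = 1.529: no phase shift.
Exactly one π shift → a net half-wave offset.
So the condition for destructive reflection is 2 n t = m λ.
The third-smallest nonzero thickness corresponds to m = 3: t = m λ / (2 n) = 3.00 × 766 / (2 × 2.368) = 485 nm.

485 nm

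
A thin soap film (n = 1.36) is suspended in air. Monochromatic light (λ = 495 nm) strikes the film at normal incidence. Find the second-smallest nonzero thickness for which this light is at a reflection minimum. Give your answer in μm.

0.364 μm

Ray reflecting at the top interface goes from n = 1.0 toward n = 1.36: a half-wave phase shift.
Ray reflecting at the bottom interface goes from n = 1.36 toward n = 1.0: no phase shift.
Exactly one π shift → a net half-wave offset.
For dark reflection here: 2 n t = m λ.
The second-smallest nonzero thickness corresponds to m = 2: t = m λ / (2 n) = 2.00 × 495 / (2 × 1.36) = 364 nm.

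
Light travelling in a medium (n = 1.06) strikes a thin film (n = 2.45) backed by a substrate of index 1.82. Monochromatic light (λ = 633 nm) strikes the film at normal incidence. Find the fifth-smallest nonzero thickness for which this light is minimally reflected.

646 nm

Top surface (1.06 → 2.45): reflection off a higher-index medium gives a half-wave phase shift.
At the lower boundary (n = 2.45 to n = 1.82) the reflected ray undergoes no phase shift.
Net: one phase inversion between the two reflected rays.
With one net inversion, destructive interference in reflection requires 2 n t = m λ.
The fifth-smallest nonzero thickness corresponds to m = 5: t = m λ / (2 n) = 5.00 × 633 / (2 × 2.45) = 646 nm.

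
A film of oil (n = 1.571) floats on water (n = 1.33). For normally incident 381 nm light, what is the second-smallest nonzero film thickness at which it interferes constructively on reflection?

Ray reflecting at the top interface goes from n = 1.0 toward n = 1.571: a half-wave phase shift.
Bottom surface (1.571 → 1.33): reflection off a lower-index medium gives no phase shift.
Net: one phase inversion between the two reflected rays.
With one net inversion, constructive interference in reflection requires 2 n t = (m + ½) λ.
The second-smallest nonzero thickness corresponds to m = 1: t = (m + ½) λ / (2 n) = 1.50 × 381 / (2 × 1.571) = 182 nm.

182 nm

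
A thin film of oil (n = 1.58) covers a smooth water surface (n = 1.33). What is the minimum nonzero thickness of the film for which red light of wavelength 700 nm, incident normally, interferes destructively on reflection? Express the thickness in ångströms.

Ray reflecting at the top interface goes from n = 1.0 toward n = 1.58: a half-wave phase shift.
Ray reflecting at the bottom interface goes from n = 1.58 toward n = 1.33: no phase shift.
Exactly one π shift → a net half-wave offset.
With one net inversion, destructive interference in reflection requires 2 n t = m λ.
Minimum nonzero at m = 1: t = λ / (2 n) = 700 / (2 × 1.58) = 222 nm.

2215 Å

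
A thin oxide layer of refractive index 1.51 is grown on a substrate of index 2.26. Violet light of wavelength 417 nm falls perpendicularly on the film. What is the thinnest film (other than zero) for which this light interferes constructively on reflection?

138 nm

Ray reflecting at the top interface goes from n = 1.0 toward n = 1.51: a half-wave phase shift.
At the lower boundary (n = 1.51 to n = 2.26) the reflected ray undergoes a half-wave phase shift.
Net: no relative phase inversion (both shifts match).
So the condition for constructive reflection is 2 n t = m λ.
Minimum nonzero at m = 1: t = λ / (2 n) = 417 / (2 × 1.51) = 138 nm.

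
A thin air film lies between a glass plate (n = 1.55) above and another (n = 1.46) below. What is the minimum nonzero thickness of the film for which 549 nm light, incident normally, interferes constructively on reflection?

137 nm

Ray reflecting at the top interface goes from n = 1.55 toward n = 1.0: no phase shift.
Ray reflecting at the bottom interface goes from n = 1.0 toward n = 1.46: a half-wave phase shift.
Net: one phase inversion between the two reflected rays.
So the condition for constructive reflection is 2 n t = (m + ½) λ.
Minimum at m = 0: t = λ / (4 n) = 549 / (4 × 1.0) = 137 nm.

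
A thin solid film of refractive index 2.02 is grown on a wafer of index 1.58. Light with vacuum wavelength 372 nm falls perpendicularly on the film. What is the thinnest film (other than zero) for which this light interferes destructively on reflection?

92.1 nm

Top surface (1.0 → 2.02): reflection off a higher-index medium gives a half-wave phase shift.
At the lower boundary (n = 2.02 to n = 1.58) the reflected ray undergoes no phase shift.
Exactly one π shift → a net half-wave offset.
So the condition for destructive reflection is 2 n t = m λ.
Minimum nonzero at m = 1: t = λ / (2 n) = 372 / (2 × 2.02) = 92.1 nm.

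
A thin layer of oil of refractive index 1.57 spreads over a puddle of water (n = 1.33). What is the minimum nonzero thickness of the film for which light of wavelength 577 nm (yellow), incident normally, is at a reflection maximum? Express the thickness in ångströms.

Top surface (1.0 → 1.57): reflection off a higher-index medium gives a half-wave phase shift.
Bottom surface (1.57 → 1.33): reflection off a lower-index medium gives no phase shift.
The two reflections differ by half a wavelength.
With one net inversion, constructive interference in reflection requires 2 n t = (m + ½) λ.
Minimum at m = 0: t = λ / (4 n) = 577 / (4 × 1.57) = 91.9 nm.

919 Å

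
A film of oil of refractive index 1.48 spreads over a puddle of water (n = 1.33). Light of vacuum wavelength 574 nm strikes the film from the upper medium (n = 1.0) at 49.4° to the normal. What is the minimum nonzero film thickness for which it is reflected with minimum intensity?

226 nm

Ray reflecting at the top interface goes from n = 1.0 toward n = 1.48: a half-wave phase shift.
Bottom surface (1.48 → 1.33): reflection off a lower-index medium gives no phase shift.
Net: one phase inversion between the two reflected rays.
With one net inversion, destructive interference in reflection requires 2 n t cos θ_r = m λ.
Snell's law: 1.0 sin 49.4° = 1.48 sin θ_r → sin θ_r = 0.513, cos θ_r = 0.858.
Minimum nonzero at m = 1: t = λ / (2 n cos θ_r) = 574 / (2 × 1.48 × 0.858) = 226 nm.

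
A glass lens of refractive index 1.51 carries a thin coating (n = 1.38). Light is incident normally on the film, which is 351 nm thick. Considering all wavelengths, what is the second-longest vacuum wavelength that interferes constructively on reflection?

484 nm

At the upper boundary (n = 1.0 to n = 1.38) the reflected ray undergoes a half-wave phase shift.
At the lower boundary (n = 1.38 to n = 1.51) the reflected ray undergoes a half-wave phase shift.
Net: no relative phase inversion (both shifts match).
With no net inversion, constructive interference in reflection requires 2 n t = m λ.
λ = 2 n t / m. The second-longest wavelength is m = 2: λ = 2 × 1.38 × 351 / 2.00 = 484 nm.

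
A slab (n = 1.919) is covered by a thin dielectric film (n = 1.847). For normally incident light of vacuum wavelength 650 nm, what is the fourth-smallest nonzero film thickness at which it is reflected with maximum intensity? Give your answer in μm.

At the upper boundary (n = 1.0 to n = 1.847) the reflected ray undergoes a half-wave phase shift.
Ray reflecting at the bottom interface goes from n = 1.847 toward n = 1.919: a half-wave phase shift.
The two reflections carry the same phase change, so no net offset.
So the condition for constructive reflection is 2 n t = m λ.
The fourth-smallest nonzero thickness corresponds to m = 4: t = m λ / (2 n) = 4.00 × 650 / (2 × 1.847) = 704 nm.

0.704 μm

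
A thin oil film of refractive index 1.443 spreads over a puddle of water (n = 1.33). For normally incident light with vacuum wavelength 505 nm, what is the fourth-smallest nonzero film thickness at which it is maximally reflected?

Ray reflecting at the top interface goes from n = 1.0 toward n = 1.443: a half-wave phase shift.
Ray reflecting at the bottom interface goes from n = 1.443 toward n = 1.33: no phase shift.
The two reflections differ by half a wavelength.
So the condition for constructive reflection is 2 n t = (m + ½) λ.
The fourth-smallest nonzero thickness corresponds to m = 3: t = (m + ½) λ / (2 n) = 3.50 × 505 / (2 × 1.443) = 612 nm.

612 nm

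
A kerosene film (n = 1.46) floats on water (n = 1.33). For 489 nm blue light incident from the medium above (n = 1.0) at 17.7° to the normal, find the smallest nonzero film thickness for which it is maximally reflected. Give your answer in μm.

Top surface (1.0 → 1.46): reflection off a higher-index medium gives a half-wave phase shift.
Ray reflecting at the bottom interface goes from n = 1.46 toward n = 1.33: no phase shift.
The two reflections differ by half a wavelength.
So the condition for constructive reflection is 2 n t cos θ_r = (m + ½) λ.
Snell's law: 1.0 sin 17.7° = 1.46 sin θ_r → sin θ_r = 0.208, cos θ_r = 0.978.
Minimum at m = 0: t = λ / (4 n cos θ_r) = 489 / (4 × 1.46 × 0.978) = 85.6 nm.

0.0856 μm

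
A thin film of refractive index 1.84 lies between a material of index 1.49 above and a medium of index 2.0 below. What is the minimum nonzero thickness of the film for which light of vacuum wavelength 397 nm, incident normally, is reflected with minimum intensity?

At the upper boundary (n = 1.49 to n = 1.84) the reflected ray undergoes a half-wave phase shift.
At the lower boundary (n = 1.84 to n = 2.0) the reflected ray undergoes a half-wave phase shift.
The two reflections carry the same phase change, so no net offset.
With no net inversion, destructive interference in reflection requires 2 n t = (m + ½) λ.
Minimum at m = 0: t = λ / (4 n) = 397 / (4 × 1.84) = 53.9 nm.

53.9 nm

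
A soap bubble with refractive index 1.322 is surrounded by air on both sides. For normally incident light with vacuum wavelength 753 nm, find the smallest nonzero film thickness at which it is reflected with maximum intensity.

Top surface (1.0 → 1.322): reflection off a higher-index medium gives a half-wave phase shift.
At the lower boundary (n = 1.322 to n = 1.0) the reflected ray undergoes no phase shift.
The two reflections differ by half a wavelength.
For bright reflection here: 2 n t = (m + ½) λ.
Minimum at m = 0: t = λ / (4 n) = 753 / (4 × 1.322) = 142 nm.

142 nm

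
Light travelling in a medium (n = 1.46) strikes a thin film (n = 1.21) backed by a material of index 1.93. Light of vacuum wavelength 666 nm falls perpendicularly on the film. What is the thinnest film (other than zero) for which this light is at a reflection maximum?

138 nm

Top surface (1.46 → 1.21): reflection off a lower-index medium gives no phase shift.
Bottom surface (1.21 → 1.93): reflection off a higher-index medium gives a half-wave phase shift.
Exactly one π shift → a net half-wave offset.
With one net inversion, constructive interference in reflection requires 2 n t = (m + ½) λ.
Minimum at m = 0: t = λ / (4 n) = 666 / (4 × 1.21) = 138 nm.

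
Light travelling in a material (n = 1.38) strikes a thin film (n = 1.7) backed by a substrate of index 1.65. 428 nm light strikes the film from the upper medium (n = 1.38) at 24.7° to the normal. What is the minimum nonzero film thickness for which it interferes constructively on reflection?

66.9 nm

Top surface (1.38 → 1.7): reflection off a higher-index medium gives a half-wave phase shift.
Ray reflecting at the bottom interface goes from n = 1.7 toward n = 1.65: no phase shift.
Net: one phase inversion between the two reflected rays.
With one net inversion, constructive interference in reflection requires 2 n t cos θ_r = (m + ½) λ.
Snell's law: 1.38 sin 24.7° = 1.7 sin θ_r → sin θ_r = 0.339, cos θ_r = 0.941.
Minimum at m = 0: t = λ / (4 n cos θ_r) = 428 / (4 × 1.7 × 0.941) = 66.9 nm.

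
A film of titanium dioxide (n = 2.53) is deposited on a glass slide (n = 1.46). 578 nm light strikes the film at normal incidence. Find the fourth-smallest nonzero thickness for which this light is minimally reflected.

Top surface (1.0 → 2.53): reflection off a higher-index medium gives a half-wave phase shift.
At the lower boundary (n = 2.53 to n = 1.46) the reflected ray undergoes no phase shift.
The two reflections differ by half a wavelength.
So the condition for destructive reflection is 2 n t = m λ.
The fourth-smallest nonzero thickness corresponds to m = 4: t = m λ / (2 n) = 4.00 × 578 / (2 × 2.53) = 457 nm.

457 nm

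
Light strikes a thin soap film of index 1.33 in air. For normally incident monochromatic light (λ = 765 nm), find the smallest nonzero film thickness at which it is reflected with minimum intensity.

288 nm

Top surface (1.0 → 1.33): reflection off a higher-index medium gives a half-wave phase shift.
Bottom surface (1.33 → 1.0): reflection off a lower-index medium gives no phase shift.
Exactly one π shift → a net half-wave offset.
With one net inversion, destructive interference in reflection requires 2 n t = m λ.
Minimum nonzero at m = 1: t = λ / (2 n) = 765 / (2 × 1.33) = 288 nm.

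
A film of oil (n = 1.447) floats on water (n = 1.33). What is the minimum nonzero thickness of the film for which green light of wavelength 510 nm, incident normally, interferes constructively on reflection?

Top surface (1.0 → 1.447): reflection off a higher-index medium gives a half-wave phase shift.
At the lower boundary (n = 1.447 to n = 1.33) the reflected ray undergoes no phase shift.
Exactly one π shift → a net half-wave offset.
With one net inversion, constructive interference in reflection requires 2 n t = (m + ½) λ.
Minimum at m = 0: t = λ / (4 n) = 510 / (4 × 1.447) = 88.1 nm.

88.1 nm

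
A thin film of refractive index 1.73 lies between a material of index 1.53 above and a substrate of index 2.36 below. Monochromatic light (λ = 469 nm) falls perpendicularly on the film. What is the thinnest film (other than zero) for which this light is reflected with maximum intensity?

Ray reflecting at the top interface goes from n = 1.53 toward n = 1.73: a half-wave phase shift.
Bottom surface (1.73 → 2.36): reflection off a higher-index medium gives a half-wave phase shift.
Zero or two π shifts → no net half-wave offset.
So the condition for constructive reflection is 2 n t = m λ.
Minimum nonzero at m = 1: t = λ / (2 n) = 469 / (2 × 1.73) = 136 nm.

136 nm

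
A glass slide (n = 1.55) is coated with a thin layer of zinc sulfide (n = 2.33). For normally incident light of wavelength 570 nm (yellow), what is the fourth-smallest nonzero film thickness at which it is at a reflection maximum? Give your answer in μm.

0.428 μm

At the upper boundary (n = 1.0 to n = 2.33) the reflected ray undergoes a half-wave phase shift.
Bottom surface (2.33 → 1.55): reflection off a lower-index medium gives no phase shift.
Exactly one π shift → a net half-wave offset.
So the condition for constructive reflection is 2 n t = (m + ½) λ.
The fourth-smallest nonzero thickness corresponds to m = 3: t = (m + ½) λ / (2 n) = 3.50 × 570 / (2 × 2.33) = 428 nm.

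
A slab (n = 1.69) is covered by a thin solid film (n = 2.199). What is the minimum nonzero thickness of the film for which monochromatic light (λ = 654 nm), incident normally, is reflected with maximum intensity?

Top surface (1.0 → 2.199): reflection off a higher-index medium gives a half-wave phase shift.
Ray reflecting at the bottom interface goes from n = 2.199 toward n = 1.69: no phase shift.
The two reflections differ by half a wavelength.
For maximum reflection here: 2 n t = (m + ½) λ.
Minimum at m = 0: t = λ / (4 n) = 654 / (4 × 2.199) = 74.4 nm.

74.4 nm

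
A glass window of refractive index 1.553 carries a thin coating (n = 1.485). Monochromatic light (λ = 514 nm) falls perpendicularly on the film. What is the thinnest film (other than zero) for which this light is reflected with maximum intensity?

173 nm

Ray reflecting at the top interface goes from n = 1.0 toward n = 1.485: a half-wave phase shift.
At the lower boundary (n = 1.485 to n = 1.553) the reflected ray undergoes a half-wave phase shift.
Zero or two π shifts → no net half-wave offset.
For bright reflection here: 2 n t = m λ.
Minimum nonzero at m = 1: t = λ / (2 n) = 514 / (2 × 1.485) = 173 nm.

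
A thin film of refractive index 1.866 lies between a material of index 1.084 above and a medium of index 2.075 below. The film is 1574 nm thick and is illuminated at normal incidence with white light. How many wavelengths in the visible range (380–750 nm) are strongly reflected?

8

At the upper boundary (n = 1.084 to n = 1.866) the reflected ray undergoes a half-wave phase shift.
Bottom surface (1.866 → 2.075): reflection off a higher-index medium gives a half-wave phase shift.
Zero or two π shifts → no net half-wave offset.
With no net inversion, constructive interference in reflection requires 2 n t = m λ.
λ = 2 n t / m = 5874 / m nm.
m=7: 839 nm (IR); m=8: 734 nm (visible); m=9: 653 nm (visible); m=10: 587 nm (visible); m=11: 534 nm (visible); m=12: 490 nm (visible); m=13: 452 nm (visible); m=14: 420 nm (visible); m=15: 392 nm (visible); m=16: 367 nm (UV).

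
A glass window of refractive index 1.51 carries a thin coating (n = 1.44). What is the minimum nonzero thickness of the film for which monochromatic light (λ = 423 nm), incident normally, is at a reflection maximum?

At the upper boundary (n = 1.0 to n = 1.44) the reflected ray undergoes a half-wave phase shift.
Bottom surface (1.44 → 1.51): reflection off a higher-index medium gives a half-wave phase shift.
Net: no relative phase inversion (both shifts match).
With no net inversion, constructive interference in reflection requires 2 n t = m λ.
Minimum nonzero at m = 1: t = λ / (2 n) = 423 / (2 × 1.44) = 147 nm.

147 nm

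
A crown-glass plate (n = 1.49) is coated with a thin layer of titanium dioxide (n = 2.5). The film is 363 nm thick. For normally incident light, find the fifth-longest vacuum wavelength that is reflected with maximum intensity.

403 nm

Top surface (1.0 → 2.5): reflection off a higher-index medium gives a half-wave phase shift.
At the lower boundary (n = 2.5 to n = 1.49) the reflected ray undergoes no phase shift.
The two reflections differ by half a wavelength.
So the condition for constructive reflection is 2 n t = (m + ½) λ.
λ = 2 n t / (m + ½). The fifth-longest wavelength is m = 4: λ = 2 × 2.5 × 363 / 4.50 = 403 nm.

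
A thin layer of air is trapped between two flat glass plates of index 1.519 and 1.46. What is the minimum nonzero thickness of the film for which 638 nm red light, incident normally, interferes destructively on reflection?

319 nm

At the upper boundary (n = 1.519 to n = 1.0) the reflected ray undergoes no phase shift.
Ray reflecting at the bottom interface goes from n = 1.0 toward n = 1.46: a half-wave phase shift.
Net: one phase inversion between the two reflected rays.
With one net inversion, destructive interference in reflection requires 2 n t = m λ.
Minimum nonzero at m = 1: t = λ / (2 n) = 638 / (2 × 1.0) = 319 nm.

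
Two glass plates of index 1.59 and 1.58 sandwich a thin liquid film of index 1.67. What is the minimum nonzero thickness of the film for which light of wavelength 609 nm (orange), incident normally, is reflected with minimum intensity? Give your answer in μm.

0.182 μm

Top surface (1.59 → 1.67): reflection off a higher-index medium gives a half-wave phase shift.
Ray reflecting at the bottom interface goes from n = 1.67 toward n = 1.58: no phase shift.
Exactly one π shift → a net half-wave offset.
So the condition for destructive reflection is 2 n t = m λ.
Minimum nonzero at m = 1: t = λ / (2 n) = 609 / (2 × 1.67) = 182 nm.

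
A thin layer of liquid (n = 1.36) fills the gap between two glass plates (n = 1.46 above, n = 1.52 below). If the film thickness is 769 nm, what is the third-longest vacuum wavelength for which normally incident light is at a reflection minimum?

Top surface (1.46 → 1.36): reflection off a lower-index medium gives no phase shift.
Ray reflecting at the bottom interface goes from n = 1.36 toward n = 1.52: a half-wave phase shift.
Exactly one π shift → a net half-wave offset.
For dark reflection here: 2 n t = m λ.
λ = 2 n t / m. The third-longest wavelength is m = 3: λ = 2 × 1.36 × 769 / 3.00 = 697 nm.

697 nm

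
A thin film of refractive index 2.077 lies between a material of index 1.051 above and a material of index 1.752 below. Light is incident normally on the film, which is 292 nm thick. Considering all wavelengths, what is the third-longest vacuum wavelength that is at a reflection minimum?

Ray reflecting at the top interface goes from n = 1.051 toward n = 2.077: a half-wave phase shift.
Ray reflecting at the bottom interface goes from n = 2.077 toward n = 1.752: no phase shift.
The two reflections differ by half a wavelength.
So the condition for destructive reflection is 2 n t = m λ.
λ = 2 n t / m. The third-longest wavelength is m = 3: λ = 2 × 2.077 × 292 / 3.00 = 404 nm.

404 nm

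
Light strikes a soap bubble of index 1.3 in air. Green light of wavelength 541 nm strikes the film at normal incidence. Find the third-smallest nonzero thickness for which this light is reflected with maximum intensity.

Ray reflecting at the top interface goes from n = 1.0 toward n = 1.3: a half-wave phase shift.
Bottom surface (1.3 → 1.0): reflection off a lower-index medium gives no phase shift.
The two reflections differ by half a wavelength.
With one net inversion, constructive interference in reflection requires 2 n t = (m + ½) λ.
The third-smallest nonzero thickness corresponds to m = 2: t = (m + ½) λ / (2 n) = 2.50 × 541 / (2 × 1.3) = 520 nm.

520 nm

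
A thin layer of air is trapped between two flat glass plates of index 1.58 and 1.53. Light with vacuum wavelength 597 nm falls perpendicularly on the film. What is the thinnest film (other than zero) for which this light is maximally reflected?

Ray reflecting at the top interface goes from n = 1.58 toward n = 1.0: no phase shift.
At the lower boundary (n = 1.0 to n = 1.53) the reflected ray undergoes a half-wave phase shift.
Net: one phase inversion between the two reflected rays.
With one net inversion, constructive interference in reflection requires 2 n t = (m + ½) λ.
Minimum at m = 0: t = λ / (4 n) = 597 / (4 × 1.0) = 149 nm.

149 nm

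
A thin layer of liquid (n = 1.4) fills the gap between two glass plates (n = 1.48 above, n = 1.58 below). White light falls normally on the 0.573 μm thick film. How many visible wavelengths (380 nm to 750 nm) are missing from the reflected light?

2

Top surface (1.48 → 1.4): reflection off a lower-index medium gives no phase shift.
Ray reflecting at the bottom interface goes from n = 1.4 toward n = 1.58: a half-wave phase shift.
Exactly one π shift → a net half-wave offset.
So the condition for destructive reflection is 2 n t = m λ.
λ = 2 n t / m = 1604 / m nm.
m=2: 802 nm (IR); m=3: 535 nm (visible); m=4: 401 nm (visible); m=5: 321 nm (UV).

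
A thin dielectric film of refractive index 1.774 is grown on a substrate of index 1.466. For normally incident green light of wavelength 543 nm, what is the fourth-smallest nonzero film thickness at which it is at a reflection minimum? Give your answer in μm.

0.612 μm

At the upper boundary (n = 1.0 to n = 1.774) the reflected ray undergoes a half-wave phase shift.
Ray reflecting at the bottom interface goes from n = 1.774 toward n = 1.466: no phase shift.
Net: one phase inversion between the two reflected rays.
So the condition for destructive reflection is 2 n t = m λ.
The fourth-smallest nonzero thickness corresponds to m = 4: t = m λ / (2 n) = 4.00 × 543 / (2 × 1.774) = 612 nm.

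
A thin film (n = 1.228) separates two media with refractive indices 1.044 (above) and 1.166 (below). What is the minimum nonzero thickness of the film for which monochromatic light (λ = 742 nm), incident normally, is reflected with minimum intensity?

302 nm

Top surface (1.044 → 1.228): reflection off a higher-index medium gives a half-wave phase shift.
At the lower boundary (n = 1.228 to n = 1.166) the reflected ray undergoes no phase shift.
The two reflections differ by half a wavelength.
With one net inversion, destructive interference in reflection requires 2 n t = m λ.
Minimum nonzero at m = 1: t = λ / (2 n) = 742 / (2 × 1.228) = 302 nm.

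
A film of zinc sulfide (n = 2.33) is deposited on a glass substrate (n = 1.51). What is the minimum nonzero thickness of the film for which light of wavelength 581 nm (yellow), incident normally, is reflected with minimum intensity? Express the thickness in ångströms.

Top surface (1.0 → 2.33): reflection off a higher-index medium gives a half-wave phase shift.
Bottom surface (2.33 → 1.51): reflection off a lower-index medium gives no phase shift.
The two reflections differ by half a wavelength.
So the condition for destructive reflection is 2 n t = m λ.
Minimum nonzero at m = 1: t = λ / (2 n) = 581 / (2 × 2.33) = 125 nm.

1247 Å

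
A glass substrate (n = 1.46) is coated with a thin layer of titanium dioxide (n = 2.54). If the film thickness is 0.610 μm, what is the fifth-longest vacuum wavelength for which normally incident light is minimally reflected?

At the upper boundary (n = 1.0 to n = 2.54) the reflected ray undergoes a half-wave phase shift.
At the lower boundary (n = 2.54 to n = 1.46) the reflected ray undergoes no phase shift.
Exactly one π shift → a net half-wave offset.
So the condition for destructive reflection is 2 n t = m λ.
λ = 2 n t / m. The fifth-longest wavelength is m = 5: λ = 2 × 2.54 × 610 / 5.00 = 620 nm.

620 nm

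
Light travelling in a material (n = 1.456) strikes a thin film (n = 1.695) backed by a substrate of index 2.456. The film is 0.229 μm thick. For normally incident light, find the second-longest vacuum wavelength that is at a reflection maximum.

388 nm

Top surface (1.456 → 1.695): reflection off a higher-index medium gives a half-wave phase shift.
At the lower boundary (n = 1.695 to n = 2.456) the reflected ray undergoes a half-wave phase shift.
Zero or two π shifts → no net half-wave offset.
So the condition for constructive reflection is 2 n t = m λ.
λ = 2 n t / m. The second-longest wavelength is m = 2: λ = 2 × 1.695 × 229 / 2.00 = 388 nm.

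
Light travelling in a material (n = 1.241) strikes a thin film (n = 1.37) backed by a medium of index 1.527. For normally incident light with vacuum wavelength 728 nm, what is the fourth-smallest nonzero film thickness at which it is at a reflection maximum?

Top surface (1.241 → 1.37): reflection off a higher-index medium gives a half-wave phase shift.
Ray reflecting at the bottom interface goes from n = 1.37 toward n = 1.527: a half-wave phase shift.
Zero or two π shifts → no net half-wave offset.
So the condition for constructive reflection is 2 n t = m λ.
The fourth-smallest nonzero thickness corresponds to m = 4: t = m λ / (2 n) = 4.00 × 728 / (2 × 1.37) = 1063 nm.

1063 nm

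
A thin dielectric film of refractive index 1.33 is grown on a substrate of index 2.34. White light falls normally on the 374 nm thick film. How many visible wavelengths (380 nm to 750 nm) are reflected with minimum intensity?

Top surface (1.0 → 1.33): reflection off a higher-index medium gives a half-wave phase shift.
Bottom surface (1.33 → 2.34): reflection off a higher-index medium gives a half-wave phase shift.
Zero or two π shifts → no net half-wave offset.
With no net inversion, destructive interference in reflection requires 2 n t = (m + ½) λ.
λ = 2 n t / (m + ½) = 995 / (m + ½) nm.
m=0: 1990 nm (IR); m=1: 663 nm (visible); m=2: 398 nm (visible); m=3: 284 nm (UV).

2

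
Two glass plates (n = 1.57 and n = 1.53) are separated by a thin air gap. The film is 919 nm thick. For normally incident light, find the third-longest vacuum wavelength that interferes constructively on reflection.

Ray reflecting at the top interface goes from n = 1.57 toward n = 1.0: no phase shift.
Ray reflecting at the bottom interface goes from n = 1.0 toward n = 1.53: a half-wave phase shift.
The two reflections differ by half a wavelength.
With one net inversion, constructive interference in reflection requires 2 n t = (m + ½) λ.
λ = 2 n t / (m + ½). The third-longest wavelength is m = 2: λ = 2 × 1.0 × 919 / 2.50 = 735 nm.

735 nm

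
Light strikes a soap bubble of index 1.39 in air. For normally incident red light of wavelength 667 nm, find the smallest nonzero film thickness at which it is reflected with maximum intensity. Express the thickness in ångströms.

1200 Å

Ray reflecting at the top interface goes from n = 1.0 toward n = 1.39: a half-wave phase shift.
Ray reflecting at the bottom interface goes from n = 1.39 toward n = 1.0: no phase shift.
Exactly one π shift → a net half-wave offset.
With one net inversion, constructive interference in reflection requires 2 n t = (m + ½) λ.
Minimum at m = 0: t = λ / (4 n) = 667 / (4 × 1.39) = 120 nm.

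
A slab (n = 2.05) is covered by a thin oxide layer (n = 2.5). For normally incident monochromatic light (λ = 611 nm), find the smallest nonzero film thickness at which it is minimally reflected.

At the upper boundary (n = 1.0 to n = 2.5) the reflected ray undergoes a half-wave phase shift.
Ray reflecting at the bottom interface goes from n = 2.5 toward n = 2.05: no phase shift.
The two reflections differ by half a wavelength.
For weak reflection here: 2 n t = m λ.
Minimum nonzero at m = 1: t = λ / (2 n) = 611 / (2 × 2.5) = 122 nm.

122 nm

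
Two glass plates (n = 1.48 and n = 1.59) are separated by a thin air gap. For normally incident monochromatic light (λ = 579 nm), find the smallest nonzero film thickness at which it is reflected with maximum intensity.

At the upper boundary (n = 1.48 to n = 1.0) the reflected ray undergoes no phase shift.
At the lower boundary (n = 1.0 to n = 1.59) the reflected ray undergoes a half-wave phase shift.
Exactly one π shift → a net half-wave offset.
For bright reflection here: 2 n t = (m + ½) λ.
Minimum at m = 0: t = λ / (4 n) = 579 / (4 × 1.0) = 145 nm.

145 nm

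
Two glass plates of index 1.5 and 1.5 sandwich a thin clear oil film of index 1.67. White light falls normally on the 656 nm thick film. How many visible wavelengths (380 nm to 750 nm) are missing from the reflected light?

3

Ray reflecting at the top interface goes from n = 1.5 toward n = 1.67: a half-wave phase shift.
At the lower boundary (n = 1.67 to n = 1.5) the reflected ray undergoes no phase shift.
Net: one phase inversion between the two reflected rays.
So the condition for destructive reflection is 2 n t = m λ.
λ = 2 n t / m = 2191 / m nm.
m=2: 1096 nm (IR); m=3: 730 nm (visible); m=4: 548 nm (visible); m=5: 438 nm (visible); m=6: 365 nm (UV).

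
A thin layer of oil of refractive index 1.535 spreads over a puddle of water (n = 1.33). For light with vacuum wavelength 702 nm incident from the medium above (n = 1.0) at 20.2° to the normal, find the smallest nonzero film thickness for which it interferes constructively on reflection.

Ray reflecting at the top interface goes from n = 1.0 toward n = 1.535: a half-wave phase shift.
Ray reflecting at the bottom interface goes from n = 1.535 toward n = 1.33: no phase shift.
Net: one phase inversion between the two reflected rays.
So the condition for constructive reflection is 2 n t cos θ_r = (m + ½) λ.
Snell's law: 1.0 sin 20.2° = 1.535 sin θ_r → sin θ_r = 0.225, cos θ_r = 0.974.
Minimum at m = 0: t = λ / (4 n cos θ_r) = 702 / (4 × 1.535 × 0.974) = 117 nm.

117 nm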